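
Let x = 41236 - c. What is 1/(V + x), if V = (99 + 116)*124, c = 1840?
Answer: 1/66056 ≈ 1.5139e-5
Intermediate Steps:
V = 26660 (V = 215*124 = 26660)
x = 39396 (x = 41236 - 1*1840 = 41236 - 1840 = 39396)
1/(V + x) = 1/(26660 + 39396) = 1/66056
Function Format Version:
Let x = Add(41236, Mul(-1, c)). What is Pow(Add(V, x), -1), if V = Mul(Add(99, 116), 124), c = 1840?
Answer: Rational(1, 66056) ≈ 1.5139e-5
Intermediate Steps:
V = 26660 (V = Mul(215, 124) = 26660)
x = 39396 (x = Add(41236, Mul(-1, 1840)) = Add(41236, -1840) = 39396)
Pow(Add(V, x), -1) = Pow(Add(26660, 39396), -1) = Pow(66056, -1) = Rational(1, 66056)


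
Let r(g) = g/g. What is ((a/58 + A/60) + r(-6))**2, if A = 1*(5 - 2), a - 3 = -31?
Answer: 108241/336400 ≈ 0.32176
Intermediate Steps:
a = -28 (a = 3 - 31 = -28)
r(g) = 1
A = 3 (A = 1*3 = 3)
((a/58 + A/60) + r(-6))**2 = ((-28/58 + 3/60) + 1)**2 = ((-28*1/58 + 3*(1/60)) + 1)**2 = ((-14/29 + 1/20) + 1)**2 = (-251/580 + 1)**2 = (329/580)**2 = 108241/336400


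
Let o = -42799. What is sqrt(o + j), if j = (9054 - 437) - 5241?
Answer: I*sqrt(39423) ≈ 198.55*I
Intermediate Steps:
j = 3376 (j = 8617 - 5241 = 3376)
sqrt(o + j) = sqrt(-42799 + 3376) = sqrt(-39423) = I*sqrt(39423)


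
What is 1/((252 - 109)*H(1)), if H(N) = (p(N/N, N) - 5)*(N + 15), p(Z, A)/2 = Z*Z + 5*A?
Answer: 1/16016 ≈ 6.2438e-5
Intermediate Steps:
p(Z, A) = 2*Z² + 10*A (p(Z, A) = 2*(Z*Z + 5*A) = 2*(Z² + 5*A) = 2*Z² + 10*A)
H(N) = (-3 + 10*N)*(15 + N) (H(N) = ((2*(N/N)² + 10*N) - 5)*(N + 15) = ((2*1² + 10*N) - 5)*(15 + N) = ((2*1 + 10*N) - 5)*(15 + N) = ((2 + 10*N) - 5)*(15 + N) = (-3 + 10*N)*(15 + N))
1/((252 - 109)*H(1)) = 1/((252 - 109)*(-45 + 10*1² + 147*1)) = 1/(143*(-45 + 10*1 + 147)) = 1/(143*(-45 + 10 + 147)) = (1/143)/112 = (1/143)*(1/112) = 1/16016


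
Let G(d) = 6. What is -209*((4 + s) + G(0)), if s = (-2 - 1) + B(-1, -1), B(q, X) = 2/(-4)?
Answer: -2717/2 ≈ -1358.5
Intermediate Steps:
B(q, X) = -1/2 (B(q, X) = 2*(-1/4) = -1/2)
s = -7/2 (s = (-2 - 1) - 1/2 = -3 - 1/2 = -7/2 ≈ -3.5000)
-209*((4 + s) + G(0)) = -209*((4 - 7/2) + 6) = -209*(1/2 + 6) = -209*13/2 = -2717/2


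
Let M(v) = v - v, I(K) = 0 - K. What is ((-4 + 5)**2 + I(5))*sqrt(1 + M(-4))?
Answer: -4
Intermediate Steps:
I(K) = -K
M(v) = 0
((-4 + 5)**2 + I(5))*sqrt(1 + M(-4)) = ((-4 + 5)**2 - 1*5)*sqrt(1 + 0) = (1**2 - 5)*sqrt(1) = (1 - 5)*1 = -4*1 = -4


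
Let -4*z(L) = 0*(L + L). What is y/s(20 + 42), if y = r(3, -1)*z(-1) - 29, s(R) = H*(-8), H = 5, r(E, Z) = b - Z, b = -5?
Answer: 29/40 ≈ 0.72500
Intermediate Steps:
z(L) = 0 (z(L) = -0*(L + L) = -0*2*L = -¼*0 = 0)
r(E, Z) = -5 - Z
s(R) = -40 (s(R) = 5*(-8) = -40)
y = -29 (y = (-5 - 1*(-1))*0 - 29 = (-5 + 1)*0 - 29 = -4*0 - 29 = 0 - 29 = -29)
y/s(20 + 42) = -29/(-40) = -29*(-1/40) = 29/40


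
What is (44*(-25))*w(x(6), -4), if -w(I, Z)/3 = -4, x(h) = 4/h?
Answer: -13200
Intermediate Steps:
w(I, Z) = 12 (w(I, Z) = -3*(-4) = 12)
(44*(-25))*w(x(6), -4) = (44*(-25))*12 = -1100*12 = -13200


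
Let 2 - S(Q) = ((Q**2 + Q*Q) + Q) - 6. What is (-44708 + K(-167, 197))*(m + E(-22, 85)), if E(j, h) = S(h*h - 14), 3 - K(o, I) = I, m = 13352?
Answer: 4669399077486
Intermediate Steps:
K(o, I) = 3 - I
S(Q) = 8 - Q - 2*Q**2 (S(Q) = 2 - (((Q**2 + Q*Q) + Q) - 6) = 2 - (((Q**2 + Q**2) + Q) - 6) = 2 - ((2*Q**2 + Q) - 6) = 2 - ((Q + 2*Q**2) - 6) = 2 - (-6 + Q + 2*Q**2) = 2 + (6 - Q - 2*Q**2) = 8 - Q - 2*Q**2)
E(j, h) = 22 - h**2 - 2*(-14 + h**2)**2 (E(j, h) = 8 - (h*h - 14) - 2*(h*h - 14)**2 = 8 - (h**2 - 14) - 2*(h**2 - 14)**2 = 8 - (-14 + h**2) - 2*(-14 + h**2)**2 = 8 + (14 - h**2) - 2*(-14 + h**2)**2 = 22 - h**2 - 2*(-14 + h**2)**2)
(-44708 + K(-167, 197))*(m + E(-22, 85)) = (-44708 + (3 - 1*197))*(13352 + (-370 - 2*85**4 + 55*85**2)) = (-44708 + (3 - 197))*(13352 + (-370 - 2*52200625 + 55*7225)) = (-44708 - 194)*(13352 + (-370 - 104401250 + 397375)) = -44902*(13352 - 104004245) = -44902*(-103990893) = 4669399077486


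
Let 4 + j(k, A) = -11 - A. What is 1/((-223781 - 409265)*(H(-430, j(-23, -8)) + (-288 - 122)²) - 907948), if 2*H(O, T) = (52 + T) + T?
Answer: -1/106427968422 ≈ -9.3960e-12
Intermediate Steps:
j(k, A) = -15 - A (j(k, A) = -4 + (-11 - A) = -15 - A)
H(O, T) = 26 + T (H(O, T) = ((52 + T) + T)/2 = (52 + 2*T)/2 = 26 + T)
1/((-223781 - 409265)*(H(-430, j(-23, -8)) + (-288 - 122)²) - 907948) = 1/((-223781 - 409265)*((26 + (-15 - 1*(-8))) + (-288 - 122)²) - 907948) = 1/(-633046*((26 + (-15 + 8)) + (-410)²) - 907948) = 1/(-633046*((26 - 7) + 168100) - 907948) = 1/(-633046*(19 + 168100) - 907948) = 1/(-633046*168119 - 907948) = 1/(-106427060474 - 907948) = 1/(-106427968422) = -1/106427968422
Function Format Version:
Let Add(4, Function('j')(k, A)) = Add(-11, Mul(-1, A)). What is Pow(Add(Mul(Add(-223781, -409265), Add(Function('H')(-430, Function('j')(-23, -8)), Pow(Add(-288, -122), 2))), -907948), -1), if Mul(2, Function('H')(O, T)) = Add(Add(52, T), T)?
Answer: Rational(-1, 106427968422) ≈ -9.3960e-12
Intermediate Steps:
Function('j')(k, A) = Add(-15, Mul(-1, A)) (Function('j')(k, A) = Add(-4, Add(-11, Mul(-1, A))) = Add(-15, Mul(-1, A)))
Function('H')(O, T) = Add(26, T) (Function('H')(O, T) = Mul(Rational(1, 2), Add(Add(52, T), T)) = Mul(Rational(1, 2), Add(52, Mul(2, T))) = Add(26, T))
Pow(Add(Mul(Add(-223781, -409265), Add(Function('H')(-430, Function('j')(-23, -8)), Pow(Add(-288, -122), 2))), -907948), -1) = Pow(Add(Mul(Add(-223781, -409265), Add(Add(26, Add(-15, Mul(-1, -8))), Pow(Add(-288, -122), 2))), -907948), -1) = Pow(Add(Mul(-633046, Add(Add(26, Add(-15, 8)), Pow(-410, 2))), -907948), -1) = Pow(Add(Mul(-633046, Add(Add(26, -7), 168100)), -907948), -1) = Pow(Add(Mul(-633046, Add(19, 168100)), -907948), -1) = Pow(Add(Mul(-633046, 168119), -907948), -1) = Pow(Add(-106427060474, -907948), -1) = Pow(-106427968422, -1) = Rational(-1, 106427968422)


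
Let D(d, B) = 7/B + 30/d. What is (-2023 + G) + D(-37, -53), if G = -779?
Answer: -5496571/1961 ≈ -2802.9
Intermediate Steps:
(-2023 + G) + D(-37, -53) = (-2023 - 779) + (7/(-53) + 30/(-37)) = -2802 + (7*(-1/53) + 30*(-1/37)) = -2802 + (-7/53 - 30/37) = -2802 - 1849/1961 = -5496571/1961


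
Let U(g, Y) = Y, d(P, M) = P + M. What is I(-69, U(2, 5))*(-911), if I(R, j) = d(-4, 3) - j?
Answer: 5466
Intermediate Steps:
d(P, M) = M + P
I(R, j) = -1 - j (I(R, j) = (3 - 4) - j = -1 - j)
I(-69, U(2, 5))*(-911) = (-1 - 1*5)*(-911) = (-1 - 5)*(-911) = -6*(-911) = 5466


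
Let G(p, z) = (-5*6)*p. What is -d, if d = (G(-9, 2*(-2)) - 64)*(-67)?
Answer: 13802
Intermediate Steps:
G(p, z) = -30*p
d = -13802 (d = (-30*(-9) - 64)*(-67) = (270 - 64)*(-67) = 206*(-67) = -13802)
-d = -1*(-13802) = 13802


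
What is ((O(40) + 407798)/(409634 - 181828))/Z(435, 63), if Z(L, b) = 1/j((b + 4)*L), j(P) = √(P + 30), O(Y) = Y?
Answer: 1019595*√1167/113903 ≈ 305.79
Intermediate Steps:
j(P) = √(30 + P)
Z(L, b) = (30 + L*(4 + b))^(-½) (Z(L, b) = 1/(√(30 + (b + 4)*L)) = 1/(√(30 + (4 + b)*L)) = 1/(√(30 + L*(4 + b))) = (30 + L*(4 + b))^(-½))
((O(40) + 407798)/(409634 - 181828))/Z(435, 63) = ((40 + 407798)/(409634 - 181828))/((30 + 435*(4 + 63))^(-½)) = (407838/227806)/((30 + 435*67)^(-½)) = (407838*(1/227806))/((30 + 29145)^(-½)) = 203919/(113903*(29175^(-½))) = 203919/(113903*((√1167/5835))) = 203919*(5*√1167)/113903 = 1019595*√1167/113903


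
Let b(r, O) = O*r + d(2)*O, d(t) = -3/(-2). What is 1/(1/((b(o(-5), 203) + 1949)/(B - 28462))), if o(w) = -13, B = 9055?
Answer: 257/12938 ≈ 0.019864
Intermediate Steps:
d(t) = 3/2 (d(t) = -3*(-½) = 3/2)
b(r, O) = 3*O/2 + O*r (b(r, O) = O*r + 3*O/2 = 3*O/2 + O*r)
1/(1/((b(o(-5), 203) + 1949)/(B - 28462))) = 1/(1/(((½)*203*(3 + 2*(-13)) + 1949)/(9055 - 28462))) = 1/(1/(((½)*203*(3 - 26) + 1949)/(-19407))) = 1/(1/(((½)*203*(-23) + 1949)*(-1/19407))) = 1/(1/((-4669/2 + 1949)*(-1/19407))) = 1/(1/(-771/2*(-1/19407))) = 1/(1/(257/12938)) = 1/(12938/257) = 257/12938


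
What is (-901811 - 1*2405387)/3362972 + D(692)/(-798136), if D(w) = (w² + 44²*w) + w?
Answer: -273679410232/83878406881 ≈ -3.2628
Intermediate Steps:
D(w) = w² + 1937*w (D(w) = (w² + 1936*w) + w = w² + 1937*w)
(-901811 - 1*2405387)/3362972 + D(692)/(-798136) = (-901811 - 1*2405387)/3362972 + (692*(1937 + 692))/(-798136) = (-901811 - 2405387)*(1/3362972) + (692*2629)*(-1/798136) = -3307198*1/3362972 + 1819268*(-1/798136) = -1653599/1681486 - 454817/199534 = -273679410232/83878406881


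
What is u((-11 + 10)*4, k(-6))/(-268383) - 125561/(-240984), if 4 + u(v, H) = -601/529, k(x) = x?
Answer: 5942376127685/11404536231096 ≈ 0.52105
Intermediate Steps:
u(v, H) = -2717/529 (u(v, H) = -4 - 601/529 = -2717/529)
u((-11 + 10)*4, k(-6))/(-268383) - 125561/(-240984) = -2717/529/(-268383) - 125561/(-240984) = -2717/529*(-1/268383) - 125561*(-1/240984) = 2717/141974607 + 125561/240984 = 5942376127685/11404536231096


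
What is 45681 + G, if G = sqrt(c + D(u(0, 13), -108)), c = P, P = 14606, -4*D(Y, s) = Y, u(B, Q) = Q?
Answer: 45681 + sqrt(58411)/2 ≈ 45802.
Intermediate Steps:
D(Y, s) = -Y/4
c = 14606
G = sqrt(58411)/2 (G = sqrt(14606 - 1/4*13) = sqrt(14606 - 13/4) = sqrt(58411/4) = sqrt(58411)/2 ≈ 120.84)
45681 + G = 45681 + sqrt(58411)/2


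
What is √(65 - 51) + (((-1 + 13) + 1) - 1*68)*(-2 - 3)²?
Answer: -1375 + √14 ≈ -1371.3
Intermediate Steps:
√(65 - 51) + (((-1 + 13) + 1) - 1*68)*(-2 - 3)² = √14 + ((12 + 1) - 68)*(-5)² = √14 + (13 - 68)*25 = √14 - 55*25 = √14 - 1375 = -1375 + √14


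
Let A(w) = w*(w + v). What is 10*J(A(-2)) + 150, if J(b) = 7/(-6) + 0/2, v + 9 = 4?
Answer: 415/3 ≈ 138.33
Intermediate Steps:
v = -5 (v = -9 + 4 = -5)
A(w) = w*(-5 + w) (A(w) = w*(w - 5) = w*(-5 + w))
J(b) = -7/6 (J(b) = 7*(-⅙) + 0*(½) = -7/6 + 0 = -7/6)
10*J(A(-2)) + 150 = 10*(-7/6) + 150 = -35/3 + 150 = 415/3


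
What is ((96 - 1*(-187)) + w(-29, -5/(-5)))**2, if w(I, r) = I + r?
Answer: 65025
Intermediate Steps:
((96 - 1*(-187)) + w(-29, -5/(-5)))**2 = ((96 - 1*(-187)) + (-29 - 5/(-5)))**2 = ((96 + 187) + (-29 - 5*(-1/5)))**2 = (283 + (-29 + 1))**2 = (283 - 28)**2 = 255**2 = 65025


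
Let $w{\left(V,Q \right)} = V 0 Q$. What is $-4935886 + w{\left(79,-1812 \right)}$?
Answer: $-4935886$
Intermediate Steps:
$w{\left(V,Q \right)} = 0$ ($w{\left(V,Q \right)} = 0 Q = 0$)
$-4935886 + w{\left(79,-1812 \right)} = -4935886 + 0 = -4935886$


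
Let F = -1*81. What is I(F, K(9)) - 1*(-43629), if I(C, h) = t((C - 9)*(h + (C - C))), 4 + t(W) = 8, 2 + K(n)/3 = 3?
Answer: 43633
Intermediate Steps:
K(n) = 3 (K(n) = -6 + 3*3 = -6 + 9 = 3)
F = -81
t(W) = 4 (t(W) = -4 + 8 = 4)
I(C, h) = 4
I(F, K(9)) - 1*(-43629) = 4 - 1*(-43629) = 4 + 43629 = 43633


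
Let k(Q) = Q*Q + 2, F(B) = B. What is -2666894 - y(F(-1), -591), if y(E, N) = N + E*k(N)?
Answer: -2317020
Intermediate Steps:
k(Q) = 2 + Q² (k(Q) = Q² + 2 = 2 + Q²)
y(E, N) = N + E*(2 + N²)
-2666894 - y(F(-1), -591) = -2666894 - (-591 - (2 + (-591)²)) = -2666894 - (-591 - (2 + 349281)) = -2666894 - (-591 - 1*349283) = -2666894 - (-591 - 349283) = -2666894 - 1*(-349874) = -2666894 + 349874 = -2317020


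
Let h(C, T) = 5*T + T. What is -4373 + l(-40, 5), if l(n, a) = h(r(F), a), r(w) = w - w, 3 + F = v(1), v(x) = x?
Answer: -4343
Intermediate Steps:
F = -2 (F = -3 + 1 = -2)
r(w) = 0
h(C, T) = 6*T
l(n, a) = 6*a
-4373 + l(-40, 5) = -4373 + 6*5 = -4373 + 30 = -4343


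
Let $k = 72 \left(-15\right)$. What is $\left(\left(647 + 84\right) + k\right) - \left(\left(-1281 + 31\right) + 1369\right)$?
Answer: $-468$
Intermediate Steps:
$k = -1080$
$\left(\left(647 + 84\right) + k\right) - \left(\left(-1281 + 31\right) + 1369\right) = \left(\left(647 + 84\right) - 1080\right) - \left(\left(-1281 + 31\right) + 1369\right) = \left(731 - 1080\right) - \left(-1250 + 1369\right) = -349 - 119 = -468$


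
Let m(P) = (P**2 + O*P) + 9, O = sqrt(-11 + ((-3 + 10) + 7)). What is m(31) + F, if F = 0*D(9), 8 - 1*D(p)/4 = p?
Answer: 970 + 31*sqrt(3) ≈ 1023.7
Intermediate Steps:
D(p) = 32 - 4*p
O = sqrt(3) (O = sqrt(-11 + (7 + 7)) = sqrt(-11 + 14) = sqrt(3) ≈ 1.7320)
m(P) = 9 + P**2 + P*sqrt(3) (m(P) = (P**2 + sqrt(3)*P) + 9 = (P**2 + P*sqrt(3)) + 9 = 9 + P**2 + P*sqrt(3))
F = 0 (F = 0*(32 - 4*9) = 0*(32 - 36) = 0*(-4) = 0)
m(31) + F = (9 + 31**2 + 31*sqrt(3)) + 0 = (9 + 961 + 31*sqrt(3)) + 0 = (970 + 31*sqrt(3)) + 0 = 970 + 31*sqrt(3)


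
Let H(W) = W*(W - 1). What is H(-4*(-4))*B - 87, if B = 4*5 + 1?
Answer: 4953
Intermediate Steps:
H(W) = W*(-1 + W)
B = 21 (B = 20 + 1 = 21)
H(-4*(-4))*B - 87 = ((-4*(-4))*(-1 - 4*(-4)))*21 - 87 = (16*(-1 + 16))*21 - 87 = (16*15)*21 - 87 = 240*21 - 87 = 5040 - 87 = 4953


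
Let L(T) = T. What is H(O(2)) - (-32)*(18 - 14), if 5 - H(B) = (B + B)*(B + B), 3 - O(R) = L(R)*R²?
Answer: 33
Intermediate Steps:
O(R) = 3 - R³ (O(R) = 3 - R*R² = 3 - R³)
H(B) = 5 - 4*B² (H(B) = 5 - (B + B)*(B + B) = 5 - 2*B*2*B = 5 - 4*B²)
H(O(2)) - (-32)*(18 - 14) = (5 - 4*(3 - 1*2³)²) - (-32)*(18 - 14) = (5 - 4*(3 - 1*8)²) - (-32)*4 = (5 - 4*(3 - 8)²) - 1*(-128) = (5 - 4*(-5)²) + 128 = (5 - 4*25) + 128 = (5 - 100) + 128 = -95 + 128 = 33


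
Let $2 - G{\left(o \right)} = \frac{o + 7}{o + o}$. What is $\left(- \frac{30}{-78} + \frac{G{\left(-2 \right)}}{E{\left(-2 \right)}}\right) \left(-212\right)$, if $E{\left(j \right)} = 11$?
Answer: $- \frac{20617}{143} \approx -144.17$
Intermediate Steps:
$G{\left(o \right)} = 2 - \frac{7 + o}{2 o}$ ($G{\left(o \right)} = 2 - \frac{o + 7}{o + o} = 2 - \frac{7 + o}{2 o}$)
$\left(- \frac{30}{-78} + \frac{G{\left(-2 \right)}}{E{\left(-2 \right)}}\right) \left(-212\right) = \left(- \frac{30}{-78} + \frac{\frac{1}{2} \frac{1}{-2} \left(-7 + 3 \left(-2\right)\right)}{11}\right) \left(-212\right) = \left(\left(-30\right) \left(- \frac{1}{78}\right) + \frac{1}{2} \left(- \frac{1}{2}\right) \left(-7 - 6\right) \frac{1}{11}\right) \left(-212\right) = \left(\frac{5}{13} + \frac{1}{2} \left(- \frac{1}{2}\right) \left(-13\right) \frac{1}{11}\right) \left(-212\right) = \left(\frac{5}{13} + \frac{13}{4} \cdot \frac{1}{11}\right) \left(-212\right) = \left(\frac{5}{13} + \frac{13}{44}\right) \left(-212\right) = \frac{389}{572} \left(-212\right) = - \frac{20617}{143}$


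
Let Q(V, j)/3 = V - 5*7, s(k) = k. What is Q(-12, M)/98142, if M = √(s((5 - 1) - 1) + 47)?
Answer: -47/32714 ≈ -0.0014367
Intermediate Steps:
M = 5*√2 (M = √(((5 - 1) - 1) + 47) = √((4 - 1) + 47) = √(3 + 47) = √50 = 5*√2 ≈ 7.0711)
Q(V, j) = -105 + 3*V (Q(V, j) = 3*(V - 5*7) = 3*(V - 35) = 3*(-35 + V) = -105 + 3*V)
Q(-12, M)/98142 = (-105 + 3*(-12))/98142 = (-105 - 36)*(1/98142) = -141*1/98142 = -47/32714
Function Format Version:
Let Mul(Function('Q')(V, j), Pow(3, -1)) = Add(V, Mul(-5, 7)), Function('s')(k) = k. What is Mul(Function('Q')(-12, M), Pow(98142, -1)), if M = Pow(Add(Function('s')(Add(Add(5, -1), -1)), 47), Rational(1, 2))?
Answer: Rational(-47, 32714) ≈ -0.0014367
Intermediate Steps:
M = Mul(5, Pow(2, Rational(1, 2))) (M = Pow(Add(Add(Add(5, -1), -1), 47), Rational(1, 2)) = Pow(Add(Add(4, -1), 47), Rational(1, 2)) = Pow(Add(3, 47), Rational(1, 2)) = Pow(50, Rational(1, 2)) = Mul(5, Pow(2, Rational(1, 2))) ≈ 7.0711)
Function('Q')(V, j) = Add(-105, Mul(3, V)) (Function('Q')(V, j) = Mul(3, Add(V, Mul(-5, 7))) = Mul(3, Add(V, -35)) = Mul(3, Add(-35, V)) = Add(-105, Mul(3, V)))
Mul(Function('Q')(-12, M), Pow(98142, -1)) = Mul(Add(-105, Mul(3, -12)), Pow(98142, -1)) = Mul(Add(-105, -36), Rational(1, 98142)) = Mul(-141, Rational(1, 98142)) = Rational(-47, 32714)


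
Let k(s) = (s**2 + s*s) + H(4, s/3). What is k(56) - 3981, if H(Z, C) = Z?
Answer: 2295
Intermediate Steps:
k(s) = 4 + 2*s**2 (k(s) = (s**2 + s*s) + 4 = (s**2 + s**2) + 4 = 2*s**2 + 4 = 4 + 2*s**2)
k(56) - 3981 = (4 + 2*56**2) - 3981 = (4 + 2*3136) - 3981 = (4 + 6272) - 3981 = 6276 - 3981 = 2295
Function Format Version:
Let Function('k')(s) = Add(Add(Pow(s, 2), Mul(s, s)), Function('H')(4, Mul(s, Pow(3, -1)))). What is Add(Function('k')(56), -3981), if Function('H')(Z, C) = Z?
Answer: 2295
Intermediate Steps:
Function('k')(s) = Add(4, Mul(2, Pow(s, 2))) (Function('k')(s) = Add(Add(Pow(s, 2), Mul(s, s)), 4) = Add(Add(Pow(s, 2), Pow(s, 2)), 4) = Add(Mul(2, Pow(s, 2)), 4) = Add(4, Mul(2, Pow(s, 2))))
Add(Function('k')(56), -3981) = Add(Add(4, Mul(2, Pow(56, 2))), -3981) = Add(Add(4, Mul(2, 3136)), -3981) = Add(Add(4, 6272), -3981) = Add(6276, -3981) = 2295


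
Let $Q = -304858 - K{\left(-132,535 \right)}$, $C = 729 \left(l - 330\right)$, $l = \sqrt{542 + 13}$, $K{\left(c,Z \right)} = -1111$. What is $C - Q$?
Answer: $63177 + 729 \sqrt{555} \approx 80351.0$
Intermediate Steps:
$l = \sqrt{555} \approx 23.558$
$C = -240570 + 729 \sqrt{555}$ ($C = 729 \left(\sqrt{555} - 330\right) = 729 \left(-330 + \sqrt{555}\right) = -240570 + 729 \sqrt{555} \approx -2.234 \cdot 10^{5}$)
$Q = -303747$ ($Q = -304858 - -1111 = -304858 + 1111 = -303747$)
$C - Q = \left(-240570 + 729 \sqrt{555}\right) - -303747 = \left(-240570 + 729 \sqrt{555}\right) + 303747 = 63177 + 729 \sqrt{555}$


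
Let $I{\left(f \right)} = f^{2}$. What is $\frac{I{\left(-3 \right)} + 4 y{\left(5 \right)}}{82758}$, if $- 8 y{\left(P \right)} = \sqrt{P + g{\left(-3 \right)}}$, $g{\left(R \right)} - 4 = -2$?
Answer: $\frac{3}{27586} - \frac{\sqrt{7}}{165516} \approx 9.2766 \cdot 10^{-5}$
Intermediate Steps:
$g{\left(R \right)} = 2$ ($g{\left(R \right)} = 4 - 2 = 2$)
$y{\left(P \right)} = - \frac{\sqrt{2 + P}}{8}$ ($y{\left(P \right)} = - \frac{\sqrt{P + 2}}{8} = - \frac{\sqrt{2 + P}}{8}$)
$\frac{I{\left(-3 \right)} + 4 y{\left(5 \right)}}{82758} = \frac{\left(-3\right)^{2} + 4 \left(- \frac{\sqrt{2 + 5}}{8}\right)}{82758} = \left(9 + 4 \left(- \frac{\sqrt{7}}{8}\right)\right) \frac{1}{82758} = \left(9 - \frac{\sqrt{7}}{2}\right) \frac{1}{82758} = \frac{3}{27586} - \frac{\sqrt{7}}{165516}$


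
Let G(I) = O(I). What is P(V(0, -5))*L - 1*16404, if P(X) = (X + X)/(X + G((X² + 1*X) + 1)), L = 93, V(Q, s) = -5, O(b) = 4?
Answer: -15474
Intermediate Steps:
G(I) = 4
P(X) = 2*X/(4 + X) (P(X) = (X + X)/(X + 4) = (2*X)/(4 + X) = 2*X/(4 + X))
P(V(0, -5))*L - 1*16404 = (2*(-5)/(4 - 5))*93 - 1*16404 = (2*(-5)/(-1))*93 - 16404 = (2*(-5)*(-1))*93 - 16404 = 10*93 - 16404 = 930 - 16404 = -15474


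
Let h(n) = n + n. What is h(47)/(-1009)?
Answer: -94/1009 ≈ -0.093162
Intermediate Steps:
h(n) = 2*n
h(47)/(-1009) = (2*47)/(-1009) = 94*(-1/1009) = -94/1009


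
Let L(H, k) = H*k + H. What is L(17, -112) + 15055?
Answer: 13168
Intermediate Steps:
L(H, k) = H + H*k
L(17, -112) + 15055 = 17*(1 - 112) + 15055 = 17*(-111) + 15055 = -1887 + 15055 = 13168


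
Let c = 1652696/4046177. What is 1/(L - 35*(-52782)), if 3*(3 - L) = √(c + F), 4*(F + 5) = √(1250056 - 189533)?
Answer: 1/(1847373 - √(-18578189/4046177 + √1060523/4)/3) ≈ 5.4131e-7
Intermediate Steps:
c = 1652696/4046177 (c = 1652696*(1/4046177) = 1652696/4046177 ≈ 0.40846)
F = -5 + √1060523/4 (F = -5 + √(1250056 - 189533)/4 = -5 + √1060523/4 ≈ 252.45)
L = 3 - √(-18578189/4046177 + √1060523/4)/3 (L = 3 - √(1652696/4046177 + (-5 + √1060523/4))/3 = 3 - √(-18578189/4046177 + √1060523/4)/3 ≈ -2.3006)
1/(L - 35*(-52782)) = 1/((3 - √(-300682564133812 + 16371548315329*√1060523)/24277062) - 35*(-52782)) = 1/((3 - √(-300682564133812 + 16371548315329*√1060523)/24277062) + 1847370) = 1/(1847373 - √(-300682564133812 + 16371548315329*√1060523)/24277062)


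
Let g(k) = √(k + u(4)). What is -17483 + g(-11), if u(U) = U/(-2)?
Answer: -17483 + I*√13 ≈ -17483.0 + 3.6056*I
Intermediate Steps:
u(U) = -U/2 (u(U) = U*(-½) = -U/2)
g(k) = √(-2 + k) (g(k) = √(k - ½*4) = √(k - 2) = √(-2 + k))
-17483 + g(-11) = -17483 + √(-2 - 11) = -17483 + √(-13) = -17483 + I*√13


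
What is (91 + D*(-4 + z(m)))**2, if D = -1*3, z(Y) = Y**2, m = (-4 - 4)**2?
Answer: 148474225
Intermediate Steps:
m = 64 (m = (-8)**2 = 64)
D = -3
(91 + D*(-4 + z(m)))**2 = (91 - 3*(-4 + 64**2))**2 = (91 - 3*(-4 + 4096))**2 = (91 - 3*4092)**2 = (91 - 12276)**2 = (-12185)**2 = 148474225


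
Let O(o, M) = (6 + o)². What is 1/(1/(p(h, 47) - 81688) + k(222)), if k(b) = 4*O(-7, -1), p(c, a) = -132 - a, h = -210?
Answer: 81867/327467 ≈ 0.25000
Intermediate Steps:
k(b) = 4 (k(b) = 4*(6 - 7)² = 4*(-1)² = 4*1 = 4)
1/(1/(p(h, 47) - 81688) + k(222)) = 1/(1/((-132 - 1*47) - 81688) + 4) = 1/(1/((-132 - 47) - 81688) + 4) = 1/(1/(-179 - 81688) + 4) = 1/(1/(-81867) + 4) = 1/(-1/81867 + 4) = 1/(327467/81867) = 81867/327467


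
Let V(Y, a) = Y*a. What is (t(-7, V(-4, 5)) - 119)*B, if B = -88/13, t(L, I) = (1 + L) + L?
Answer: 11616/13 ≈ 893.54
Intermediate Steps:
t(L, I) = 1 + 2*L
B = -88/13 (B = -88*1/13 = -88/13 ≈ -6.7692)
(t(-7, V(-4, 5)) - 119)*B = ((1 + 2*(-7)) - 119)*(-88/13) = ((1 - 14) - 119)*(-88/13) = (-13 - 119)*(-88/13) = -132*(-88/13) = 11616/13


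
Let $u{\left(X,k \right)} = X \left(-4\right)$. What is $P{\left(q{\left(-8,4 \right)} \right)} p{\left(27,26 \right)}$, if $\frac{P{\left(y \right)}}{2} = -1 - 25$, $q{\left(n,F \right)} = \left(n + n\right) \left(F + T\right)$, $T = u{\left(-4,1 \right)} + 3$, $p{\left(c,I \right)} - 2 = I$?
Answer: $-1456$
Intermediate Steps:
$u{\left(X,k \right)} = - 4 X$
$p{\left(c,I \right)} = 2 + I$
$T = 19$ ($T = \left(-4\right) \left(-4\right) + 3 = 16 + 3 = 19$)
$q{\left(n,F \right)} = 2 n \left(19 + F\right)$ ($q{\left(n,F \right)} = \left(n + n\right) \left(F + 19\right) = 2 n \left(19 + F\right)$)
$P{\left(y \right)} = -52$ ($P{\left(y \right)} = 2 \left(-1 - 25\right) = 2 \left(-26\right) = -52$)
$P{\left(q{\left(-8,4 \right)} \right)} p{\left(27,26 \right)} = - 52 \left(2 + 26\right) = \left(-52\right) 28 = -1456$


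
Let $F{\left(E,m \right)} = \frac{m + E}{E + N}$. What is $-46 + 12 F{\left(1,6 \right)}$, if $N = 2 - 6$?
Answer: $-74$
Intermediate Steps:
$N = -4$ ($N = 2 - 6 = -4$)
$F{\left(E,m \right)} = \frac{E + m}{-4 + E}$ ($F{\left(E,m \right)} = \frac{m + E}{E - 4} = \frac{E + m}{-4 + E}$)
$-46 + 12 F{\left(1,6 \right)} = -46 + 12 \frac{1 + 6}{-4 + 1} = -46 + 12 \frac{1}{-3} \cdot 7 = -46 + 12 \left(\left(- \frac{1}{3}\right) 7\right) = -46 + 12 \left(- \frac{7}{3}\right) = -46 - 28 = -74$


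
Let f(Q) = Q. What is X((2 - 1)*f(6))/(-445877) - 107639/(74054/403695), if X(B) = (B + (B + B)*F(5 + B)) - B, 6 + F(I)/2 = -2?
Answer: -19374838669500717/33018975358 ≈ -5.8678e+5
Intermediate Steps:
F(I) = -16 (F(I) = -12 + 2*(-2) = -12 - 4 = -16)
X(B) = -32*B (X(B) = (B + (B + B)*(-16)) - B = (B + (2*B)*(-16)) - B = (B - 32*B) - B = -31*B - B = -32*B)
X((2 - 1)*f(6))/(-445877) - 107639/(74054/403695) = -32*(2 - 1)*6/(-445877) - 107639/(74054/403695) = -32*6*(-1/445877) - 107639/(74054*(1/403695)) = -32*6*(-1/445877) - 107639/74054/403695 = -192*(-1/445877) - 107639*403695/74054 = 192/445877 - 43453326105/74054 = -19374838669500717/33018975358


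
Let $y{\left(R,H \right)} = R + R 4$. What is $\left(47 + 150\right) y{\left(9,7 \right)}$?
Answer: $8865$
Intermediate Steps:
$y{\left(R,H \right)} = 5 R$ ($y{\left(R,H \right)} = R + 4 R = 5 R$)
$\left(47 + 150\right) y{\left(9,7 \right)} = \left(47 + 150\right) 5 \cdot 9 = 197 \cdot 45 = 8865$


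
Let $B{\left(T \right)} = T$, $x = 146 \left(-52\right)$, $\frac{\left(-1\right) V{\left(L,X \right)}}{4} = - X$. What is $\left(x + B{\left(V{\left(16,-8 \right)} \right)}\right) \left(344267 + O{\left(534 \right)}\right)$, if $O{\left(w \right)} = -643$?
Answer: $-2619789376$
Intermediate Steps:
$V{\left(L,X \right)} = 4 X$ ($V{\left(L,X \right)} = - 4 \left(- X\right) = 4 X$)
$x = -7592$
$\left(x + B{\left(V{\left(16,-8 \right)} \right)}\right) \left(344267 + O{\left(534 \right)}\right) = \left(-7592 + 4 \left(-8\right)\right) \left(344267 - 643\right) = \left(-7592 - 32\right) 343624 = \left(-7624\right) 343624 = -2619789376$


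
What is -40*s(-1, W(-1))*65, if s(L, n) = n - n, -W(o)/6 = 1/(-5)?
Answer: 0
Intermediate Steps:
W(o) = 6/5 (W(o) = -6/(-5) = -6*(-⅕) = 6/5)
s(L, n) = 0
-40*s(-1, W(-1))*65 = -40*0*65 = 0*65 = 0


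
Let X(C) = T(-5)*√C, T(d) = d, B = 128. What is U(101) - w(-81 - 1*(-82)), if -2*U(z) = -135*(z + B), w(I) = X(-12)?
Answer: 30915/2 + 10*I*√3 ≈ 15458.0 + 17.32*I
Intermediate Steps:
X(C) = -5*√C
w(I) = -10*I*√3
U(z) = 8640 + 135*z/2 (U(z) = -(-135)*(z + 128)/2 = -(-135)*(128 + z)/2 = -(-17280 - 135*z)/2 = 8640 + 135*z/2)
U(101) - w(-81 - 1*(-82)) = (8640 + (135/2)*101) - (-10)*I*√3 = (8640 + 13635/2) + 10*I*√3 = 30915/2 + 10*I*√3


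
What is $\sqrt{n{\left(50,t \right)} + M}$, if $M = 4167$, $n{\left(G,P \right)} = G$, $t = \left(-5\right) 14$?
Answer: $\sqrt{4217} \approx 64.938$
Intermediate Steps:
$t = -70$
$\sqrt{n{\left(50,t \right)} + M} = \sqrt{50 + 4167} = \sqrt{4217}$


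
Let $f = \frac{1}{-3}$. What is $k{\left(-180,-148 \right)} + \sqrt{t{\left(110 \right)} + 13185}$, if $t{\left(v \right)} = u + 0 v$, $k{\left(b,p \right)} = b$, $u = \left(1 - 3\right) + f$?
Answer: $-180 + \frac{2 \sqrt{29661}}{3} \approx -65.184$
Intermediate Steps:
$f = - \frac{1}{3} \approx -0.33333$
$u = - \frac{7}{3}$ ($u = \left(1 - 3\right) - \frac{1}{3} = -2 - \frac{1}{3} = - \frac{7}{3} \approx -2.3333$)
$t{\left(v \right)} = - \frac{7}{3}$ ($t{\left(v \right)} = - \frac{7}{3} + 0 v = - \frac{7}{3} + 0 = - \frac{7}{3}$)
$k{\left(-180,-148 \right)} + \sqrt{t{\left(110 \right)} + 13185} = -180 + \sqrt{- \frac{7}{3} + 13185} = -180 + \sqrt{\frac{39548}{3}} = -180 + \frac{2 \sqrt{29661}}{3}$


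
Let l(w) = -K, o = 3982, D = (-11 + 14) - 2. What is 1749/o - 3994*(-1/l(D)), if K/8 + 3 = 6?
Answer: -360503/2172 ≈ -165.98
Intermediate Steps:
D = 1 (D = 3 - 2 = 1)
K = 24 (K = -24 + 8*6 = -24 + 48 = 24)
l(w) = -24 (l(w) = -1*24 = -24)
1749/o - 3994*(-1/l(D)) = 1749/3982 - 3994/((-1*(-24))) = 1749*(1/3982) - 3994/24 = 159/362 - 3994*1/24 = 159/362 - 1997/12 = -360503/2172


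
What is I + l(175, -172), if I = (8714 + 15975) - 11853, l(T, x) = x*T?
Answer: -17264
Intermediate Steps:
l(T, x) = T*x
I = 12836 (I = 24689 - 11853 = 12836)
I + l(175, -172) = 12836 + 175*(-172) = 12836 - 30100 = -17264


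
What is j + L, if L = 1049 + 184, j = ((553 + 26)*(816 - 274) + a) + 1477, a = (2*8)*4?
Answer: 316592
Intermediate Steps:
a = 64 (a = 16*4 = 64)
j = 315359 (j = ((553 + 26)*(816 - 274) + 64) + 1477 = (579*542 + 64) + 1477 = (313818 + 64) + 1477 = 313882 + 1477 = 315359)
L = 1233
j + L = 315359 + 1233 = 316592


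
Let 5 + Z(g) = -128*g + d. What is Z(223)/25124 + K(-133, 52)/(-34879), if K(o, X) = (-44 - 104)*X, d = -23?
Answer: -15446317/16851923 ≈ -0.91659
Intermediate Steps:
Z(g) = -28 - 128*g (Z(g) = -5 + (-128*g - 23) = -5 + (-23 - 128*g) = -28 - 128*g)
K(o, X) = -148*X
Z(223)/25124 + K(-133, 52)/(-34879) = (-28 - 128*223)/25124 - 148*52/(-34879) = (-28 - 28544)*(1/25124) - 7696*(-1/34879) = -28572*1/25124 + 592/2683 = -7143/6281 + 592/2683 = -15446317/16851923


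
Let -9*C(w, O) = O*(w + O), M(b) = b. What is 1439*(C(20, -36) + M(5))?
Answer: -84901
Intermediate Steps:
C(w, O) = -O*(O + w)/9 (C(w, O) = -O*(w + O)/9 = -O*(O + w)/9)
1439*(C(20, -36) + M(5)) = 1439*(-1/9*(-36)*(-36 + 20) + 5) = 1439*(-1/9*(-36)*(-16) + 5) = 1439*(-64 + 5) = 1439*(-59) = -84901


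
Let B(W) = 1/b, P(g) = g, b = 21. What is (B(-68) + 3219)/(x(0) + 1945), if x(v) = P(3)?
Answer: 16900/10227 ≈ 1.6525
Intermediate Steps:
x(v) = 3
B(W) = 1/21
(B(-68) + 3219)/(x(0) + 1945) = (1/21 + 3219)/(3 + 1945) = (67600/21)/1948 = (67600/21)*(1/1948) = 16900/10227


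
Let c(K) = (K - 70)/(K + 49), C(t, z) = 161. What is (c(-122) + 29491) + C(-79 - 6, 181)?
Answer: 2164788/73 ≈ 29655.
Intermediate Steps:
c(K) = (-70 + K)/(49 + K)
(c(-122) + 29491) + C(-79 - 6, 181) = ((-70 - 122)/(49 - 122) + 29491) + 161 = (-192/(-73) + 29491) + 161 = (-1/73*(-192) + 29491) + 161 = (192/73 + 29491) + 161 = 2153035/73 + 161 = 2164788/73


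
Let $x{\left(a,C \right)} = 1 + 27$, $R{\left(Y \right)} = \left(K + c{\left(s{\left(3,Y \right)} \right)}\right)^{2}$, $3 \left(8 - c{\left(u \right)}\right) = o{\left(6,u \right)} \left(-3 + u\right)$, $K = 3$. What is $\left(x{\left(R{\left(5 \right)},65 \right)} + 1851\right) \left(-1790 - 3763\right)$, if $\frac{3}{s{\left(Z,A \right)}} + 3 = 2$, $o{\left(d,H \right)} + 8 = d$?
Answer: $-10434087$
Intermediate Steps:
$o{\left(d,H \right)} = -8 + d$
$s{\left(Z,A \right)} = -3$ ($s{\left(Z,A \right)} = \frac{3}{-3 + 2} = \frac{3}{-1} = 3 \left(-1\right) = -3$)
$c{\left(u \right)} = 6 + \frac{2 u}{3}$ ($c{\left(u \right)} = 8 - \frac{\left(-8 + 6\right) \left(-3 + u\right)}{3} = 8 - \frac{\left(-2\right) \left(-3 + u\right)}{3} = 8 - \frac{6 - 2 u}{3} = 8 + \left(-2 + \frac{2 u}{3}\right) = 6 + \frac{2 u}{3}$)
$R{\left(Y \right)} = 49$ ($R{\left(Y \right)} = \left(3 + \left(6 + \frac{2}{3} \left(-3\right)\right)\right)^{2} = \left(3 + \left(6 - 2\right)\right)^{2} = \left(3 + 4\right)^{2} = 7^{2} = 49$)
$x{\left(a,C \right)} = 28$
$\left(x{\left(R{\left(5 \right)},65 \right)} + 1851\right) \left(-1790 - 3763\right) = \left(28 + 1851\right) \left(-1790 - 3763\right) = 1879 \left(-5553\right) = -10434087$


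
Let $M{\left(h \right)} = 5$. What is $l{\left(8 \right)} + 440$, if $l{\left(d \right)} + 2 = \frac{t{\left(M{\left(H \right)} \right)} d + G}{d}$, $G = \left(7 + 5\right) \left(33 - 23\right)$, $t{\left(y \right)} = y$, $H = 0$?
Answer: $458$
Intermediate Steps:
$G = 120$ ($G = 12 \cdot 10 = 120$)
$l{\left(d \right)} = -2 + \frac{120 + 5 d}{d}$ ($l{\left(d \right)} = -2 + \frac{5 d + 120}{d} = -2 + \frac{120 + 5 d}{d}$)
$l{\left(8 \right)} + 440 = \left(3 + \frac{120}{8}\right) + 440 = \left(3 + 120 \cdot \frac{1}{8}\right) + 440 = \left(3 + 15\right) + 440 = 18 + 440 = 458$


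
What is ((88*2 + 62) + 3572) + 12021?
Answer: 15831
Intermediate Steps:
((88*2 + 62) + 3572) + 12021 = ((176 + 62) + 3572) + 12021 = (238 + 3572) + 12021 = 3810 + 12021 = 15831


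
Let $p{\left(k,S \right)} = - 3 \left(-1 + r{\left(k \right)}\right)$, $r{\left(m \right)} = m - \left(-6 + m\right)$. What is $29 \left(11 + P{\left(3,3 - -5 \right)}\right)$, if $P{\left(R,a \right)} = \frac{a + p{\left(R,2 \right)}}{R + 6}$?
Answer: $\frac{2668}{9} \approx 296.44$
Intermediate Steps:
$r{\left(m \right)} = 6$
$p{\left(k,S \right)} = -15$ ($p{\left(k,S \right)} = - 3 \left(-1 + 6\right) = \left(-3\right) 5 = -15$)
$P{\left(R,a \right)} = \frac{-15 + a}{6 + R}$ ($P{\left(R,a \right)} = \frac{a - 15}{R + 6} = \frac{-15 + a}{6 + R}$)
$29 \left(11 + P{\left(3,3 - -5 \right)}\right) = 29 \left(11 + \frac{-15 + \left(3 - -5\right)}{6 + 3}\right) = 29 \left(11 + \frac{-15 + \left(3 + 5\right)}{9}\right) = 29 \left(11 + \frac{-15 + 8}{9}\right) = 29 \left(11 + \frac{1}{9} \left(-7\right)\right) = 29 \left(11 - \frac{7}{9}\right) = 29 \cdot \frac{92}{9} = \frac{2668}{9}$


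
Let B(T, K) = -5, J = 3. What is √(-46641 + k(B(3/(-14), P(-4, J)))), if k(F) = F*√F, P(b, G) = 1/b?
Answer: √(-46641 - 5*I*√5) ≈ 0.026 - 215.97*I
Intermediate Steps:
k(F) = F^(3/2)
√(-46641 + k(B(3/(-14), P(-4, J)))) = √(-46641 + (-5)^(3/2)) = √(-46641 - 5*I*√5)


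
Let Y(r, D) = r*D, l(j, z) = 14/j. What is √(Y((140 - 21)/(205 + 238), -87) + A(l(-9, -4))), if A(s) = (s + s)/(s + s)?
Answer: I*√4390130/443 ≈ 4.7297*I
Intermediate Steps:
A(s) = 1 (A(s) = (2*s)/((2*s)) = (2*s)*(1/(2*s)) = 1)
Y(r, D) = D*r
√(Y((140 - 21)/(205 + 238), -87) + A(l(-9, -4))) = √(-87*(140 - 21)/(205 + 238) + 1) = √(-10353/443 + 1) = √(-9910/443) = I*√4390130/443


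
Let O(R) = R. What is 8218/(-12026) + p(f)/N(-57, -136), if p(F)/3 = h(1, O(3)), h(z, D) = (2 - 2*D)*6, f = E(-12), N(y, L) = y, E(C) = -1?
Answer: 9463/16321 ≈ 0.57981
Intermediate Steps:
f = -1
h(z, D) = 12 - 12*D
p(F) = -72 (p(F) = 3*(12 - 12*3) = 3*(12 - 36) = 3*(-24) = -72)
8218/(-12026) + p(f)/N(-57, -136) = 8218/(-12026) - 72/(-57) = 8218*(-1/12026) - 72*(-1/57) = -587/859 + 24/19 = 9463/16321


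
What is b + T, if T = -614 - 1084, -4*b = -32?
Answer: -1690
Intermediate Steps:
b = 8 (b = -¼*(-32) = 8)
T = -1698
b + T = 8 - 1698 = -1690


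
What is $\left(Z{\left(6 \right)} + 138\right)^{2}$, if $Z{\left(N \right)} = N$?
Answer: $20736$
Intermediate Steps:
$\left(Z{\left(6 \right)} + 138\right)^{2} = \left(6 + 138\right)^{2} = 144^{2} = 20736$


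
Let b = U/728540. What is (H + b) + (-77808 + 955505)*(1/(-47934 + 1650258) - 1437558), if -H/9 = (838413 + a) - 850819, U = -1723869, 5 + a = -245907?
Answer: -184112358614109438458077/145919640870 ≈ -1.2617e+12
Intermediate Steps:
a = -245912 (a = -5 - 245907 = -245912)
b = -1723869/728540 ≈ -2.3662
H = 2324862 (H = -9*((838413 - 245912) - 850819) = -9*(592501 - 850819) = -9*(-258318) = 2324862)
(H + b) + (-77808 + 955505)*(1/(-47934 + 1650258) - 1437558) = (2324862 - 1723869/728540) + (-77808 + 955505)*(1/(-47934 + 1650258) - 1437558) = 1693753237611/728540 + 877697*(1/1602324 - 1437558) = 1693753237611/728540 + 877697*(-2303433684791/1602324) = 1693753237611/728540 - 2021716834840006327/1602324 = -184112358614109438458077/145919640870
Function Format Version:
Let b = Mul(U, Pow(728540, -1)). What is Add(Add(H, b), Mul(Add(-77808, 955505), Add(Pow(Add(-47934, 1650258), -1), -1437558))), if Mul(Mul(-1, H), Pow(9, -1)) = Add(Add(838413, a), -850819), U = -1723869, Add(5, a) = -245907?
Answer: Rational(-184112358614109438458077, 145919640870) ≈ -1.2617e+12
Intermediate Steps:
a = -245912 (a = Add(-5, -245907) = -245912)
b = Rational(-1723869, 728540) (b = Mul(-1723869, Pow(728540, -1)) = Mul(-1723869, Rational(1, 728540)) = Rational(-1723869, 728540) ≈ -2.3662)
H = 2324862 (H = Mul(-9, Add(Add(838413, -245912), -850819)) = Mul(-9, Add(592501, -850819)) = Mul(-9, -258318) = 2324862)
Add(Add(H, b), Mul(Add(-77808, 955505), Add(Pow(Add(-47934, 1650258), -1), -1437558))) = Add(Add(2324862, Rational(-1723869, 728540)), Mul(Add(-77808, 955505), Add(Pow(Add(-47934, 1650258), -1), -1437558))) = Add(Rational(1693753237611, 728540), Mul(877697, Add(Pow(1602324, -1), -1437558))) = Add(Rational(1693753237611, 728540), Mul(877697, Add(Rational(1, 1602324), -1437558))) = Add(Rational(1693753237611, 728540), Mul(877697, Rational(-2303433684791, 1602324))) = Add(Rational(1693753237611, 728540), Rational(-2021716834840006327, 1602324)) = Rational(-184112358614109438458077, 145919640870)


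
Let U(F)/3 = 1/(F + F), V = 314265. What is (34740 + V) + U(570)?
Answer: 132621901/380 ≈ 3.4901e+5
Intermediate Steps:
U(F) = 3/(2*F) (U(F) = 3/(F + F) = 3/((2*F)) = 3*(1/(2*F)) = 3/(2*F))
(34740 + V) + U(570) = (34740 + 314265) + (3/2)/570 = 349005 + (3/2)*(1/570) = 349005 + 1/380 = 132621901/380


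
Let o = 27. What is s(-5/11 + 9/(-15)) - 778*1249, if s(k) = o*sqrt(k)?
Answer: -971722 + 27*I*sqrt(3190)/55 ≈ -9.7172e+5 + 27.727*I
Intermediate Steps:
s(k) = 27*sqrt(k)
s(-5/11 + 9/(-15)) - 778*1249 = 27*sqrt(-5/11 + 9/(-15)) - 778*1249 = 27*sqrt(-5*1/11 + 9*(-1/15)) - 971722 = 27*sqrt(-5/11 - 3/5) - 971722 = 27*sqrt(-58/55) - 971722 = 27*(I*sqrt(3190)/55) - 971722 = 27*I*sqrt(3190)/55 - 971722 = -971722 + 27*I*sqrt(3190)/55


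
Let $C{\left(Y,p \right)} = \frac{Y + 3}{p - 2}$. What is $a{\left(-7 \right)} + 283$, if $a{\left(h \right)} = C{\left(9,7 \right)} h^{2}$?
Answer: $\frac{2003}{5} \approx 400.6$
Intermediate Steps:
$C{\left(Y,p \right)} = \frac{3 + Y}{-2 + p}$
$a{\left(h \right)} = \frac{12 h^{2}}{5}$ ($a{\left(h \right)} = \frac{3 + 9}{-2 + 7} h^{2} = \frac{1}{5} \cdot 12 h^{2} = \frac{12 h^{2}}{5}$)
$a{\left(-7 \right)} + 283 = \frac{12 \left(-7\right)^{2}}{5} + 283 = \frac{12}{5} \cdot 49 + 283 = \frac{588}{5} + 283 = \frac{2003}{5}$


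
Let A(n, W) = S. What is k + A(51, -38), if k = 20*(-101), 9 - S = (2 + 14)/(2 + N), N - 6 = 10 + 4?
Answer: -22129/11 ≈ -2011.7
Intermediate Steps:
N = 20 (N = 6 + (10 + 4) = 6 + 14 = 20)
S = 91/11 (S = 9 - (2 + 14)/(2 + 20) = 9 - 16/22 = 9 - 1*8/11 = 9 - 8/11 = 91/11 ≈ 8.2727)
A(n, W) = 91/11
k = -2020
k + A(51, -38) = -2020 + 91/11 = -22129/11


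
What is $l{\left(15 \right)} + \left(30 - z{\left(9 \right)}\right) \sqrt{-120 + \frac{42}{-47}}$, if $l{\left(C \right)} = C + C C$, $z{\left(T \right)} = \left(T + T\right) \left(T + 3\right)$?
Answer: $240 - \frac{186 i \sqrt{267054}}{47} \approx 240.0 - 2045.1 i$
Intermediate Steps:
$z{\left(T \right)} = 2 T \left(3 + T\right)$
$l{\left(C \right)} = C + C^{2}$
$l{\left(15 \right)} + \left(30 - z{\left(9 \right)}\right) \sqrt{-120 + \frac{42}{-47}} = 15 \left(1 + 15\right) + \left(30 - 2 \cdot 9 \left(3 + 9\right)\right) \sqrt{-120 + \frac{42}{-47}} = 15 \cdot 16 + \left(30 - 2 \cdot 9 \cdot 12\right) \sqrt{-120 + 42 \left(- \frac{1}{47}\right)} = 240 + \left(30 - 216\right) \sqrt{-120 - \frac{42}{47}} = 240 + \left(30 - 216\right) \sqrt{- \frac{5682}{47}} = 240 - 186 \frac{i \sqrt{267054}}{47} = 240 - \frac{186 i \sqrt{267054}}{47}$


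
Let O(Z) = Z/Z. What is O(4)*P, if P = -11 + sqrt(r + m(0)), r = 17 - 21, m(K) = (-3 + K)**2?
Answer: -11 + sqrt(5) ≈ -8.7639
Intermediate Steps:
r = -4
O(Z) = 1
P = -11 + sqrt(5) (P = -11 + sqrt(-4 + (-3 + 0)**2) = -11 + sqrt(-4 + (-3)**2) = -11 + sqrt(-4 + 9) = -11 + sqrt(5) ≈ -8.7639)
O(4)*P = 1*(-11 + sqrt(5)) = -11 + sqrt(5)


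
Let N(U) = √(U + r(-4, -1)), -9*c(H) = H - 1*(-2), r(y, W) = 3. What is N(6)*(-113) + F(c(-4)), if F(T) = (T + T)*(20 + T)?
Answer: -26731/81 ≈ -330.01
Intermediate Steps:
c(H) = -2/9 - H/9 (c(H) = -(H - 1*(-2))/9 = -(H + 2)/9 = -(2 + H)/9 = -2/9 - H/9)
N(U) = √(3 + U) (N(U) = √(U + 3) = √(3 + U))
F(T) = 2*T*(20 + T) (F(T) = (2*T)*(20 + T) = 2*T*(20 + T))
N(6)*(-113) + F(c(-4)) = √(3 + 6)*(-113) + 2*(-2/9 - ⅑*(-4))*(20 + (-2/9 - ⅑*(-4))) = √9*(-113) + 2*(-2/9 + 4/9)*(20 + (-2/9 + 4/9)) = 3*(-113) + 2*(2/9)*(20 + 2/9) = -339 + 2*(2/9)*(182/9) = -339 + 728/81 = -26731/81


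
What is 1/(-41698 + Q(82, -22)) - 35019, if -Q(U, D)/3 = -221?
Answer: -1437004666/41035 ≈ -35019.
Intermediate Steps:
Q(U, D) = 663 (Q(U, D) = -3*(-221) = 663)
1/(-41698 + Q(82, -22)) - 35019 = 1/(-41698 + 663) - 35019 = 1/(-41035) - 35019 = -1/41035 - 35019 = -1437004666/41035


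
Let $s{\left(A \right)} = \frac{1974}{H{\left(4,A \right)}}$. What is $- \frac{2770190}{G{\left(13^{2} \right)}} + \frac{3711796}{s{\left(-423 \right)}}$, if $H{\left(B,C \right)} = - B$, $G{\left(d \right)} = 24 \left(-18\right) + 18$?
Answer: $- \frac{56531593}{68103} \approx -830.09$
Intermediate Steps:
$G{\left(d \right)} = -414$ ($G{\left(d \right)} = -432 + 18 = -414$)
$s{\left(A \right)} = - \frac{987}{2}$ ($s{\left(A \right)} = \frac{1974}{\left(-1\right) 4} = \frac{1974}{-4} = 1974 \left(- \frac{1}{4}\right) = - \frac{987}{2}$)
$- \frac{2770190}{G{\left(13^{2} \right)}} + \frac{3711796}{s{\left(-423 \right)}} = - \frac{2770190}{-414} + \frac{3711796}{- \frac{987}{2}} = \left(-2770190\right) \left(- \frac{1}{414}\right) + 3711796 \left(- \frac{2}{987}\right) = \frac{1385095}{207} - \frac{7423592}{987} = - \frac{56531593}{68103}$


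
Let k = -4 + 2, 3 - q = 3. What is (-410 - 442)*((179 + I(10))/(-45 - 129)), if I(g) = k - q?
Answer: 25134/29 ≈ 866.69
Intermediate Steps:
q = 0 (q = 3 - 1*3 = 3 - 3 = 0)
k = -2
I(g) = -2 (I(g) = -2 - 1*0 = -2 + 0 = -2)
(-410 - 442)*((179 + I(10))/(-45 - 129)) = (-410 - 442)*((179 - 2)/(-45 - 129)) = -150804/(-174) = -150804*(-1)/174 = -852*(-59/58) = 25134/29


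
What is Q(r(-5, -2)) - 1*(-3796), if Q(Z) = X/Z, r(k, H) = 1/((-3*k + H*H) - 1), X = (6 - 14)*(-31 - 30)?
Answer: 12580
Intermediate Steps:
X = 488 (X = -8*(-61) = 488)
r(k, H) = 1/(-1 + H² - 3*k) (r(k, H) = 1/((-3*k + H²) - 1) = 1/((H² - 3*k) - 1) = 1/(-1 + H² - 3*k))
Q(Z) = 488/Z
Q(r(-5, -2)) - 1*(-3796) = 488/((-1/(1 - 1*(-2)² + 3*(-5)))) - 1*(-3796) = 488/((-1/(1 - 1*4 - 15))) + 3796 = 488/((-1/(1 - 4 - 15))) + 3796 = 488/((-1/(-18))) + 3796 = 488/((-1*(-1/18))) + 3796 = 488/(1/18) + 3796 = 488*18 + 3796 = 8784 + 3796 = 12580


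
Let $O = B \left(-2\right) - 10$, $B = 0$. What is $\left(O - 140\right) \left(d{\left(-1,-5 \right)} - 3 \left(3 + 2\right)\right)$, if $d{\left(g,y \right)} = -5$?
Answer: $3000$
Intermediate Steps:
$O = -10$ ($O = 0 \left(-2\right) - 10 = 0 - 10 = -10$)
$\left(O - 140\right) \left(d{\left(-1,-5 \right)} - 3 \left(3 + 2\right)\right) = \left(-10 - 140\right) \left(-5 - 3 \left(3 + 2\right)\right) = - 150 \left(-5 - 15\right) = \left(-150\right) \left(-20\right) = 3000$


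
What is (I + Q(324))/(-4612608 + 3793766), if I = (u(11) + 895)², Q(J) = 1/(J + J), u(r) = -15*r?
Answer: -345319201/530609616 ≈ -0.65080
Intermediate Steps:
Q(J) = 1/(2*J)
I = 532900 (I = (-15*11 + 895)² = (-165 + 895)² = 730² = 532900)
(I + Q(324))/(-4612608 + 3793766) = (532900 + (½)/324)/(-4612608 + 3793766) = (532900 + (½)*(1/324))/(-818842) = (532900 + 1/648)*(-1/818842) = (345319201/648)*(-1/818842) = -345319201/530609616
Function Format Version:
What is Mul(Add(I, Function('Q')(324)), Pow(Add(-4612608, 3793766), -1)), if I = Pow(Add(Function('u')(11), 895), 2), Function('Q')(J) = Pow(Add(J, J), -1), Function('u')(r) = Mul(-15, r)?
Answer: Rational(-345319201, 530609616) ≈ -0.65080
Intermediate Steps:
Function('Q')(J) = Mul(Rational(1, 2), Pow(J, -1)) (Function('Q')(J) = Pow(Mul(2, J), -1) = Mul(Rational(1, 2), Pow(J, -1)))
I = 532900 (I = Pow(Add(Mul(-15, 11), 895), 2) = Pow(Add(-165, 895), 2) = Pow(730, 2) = 532900)
Mul(Add(I, Function('Q')(324)), Pow(Add(-4612608, 3793766), -1)) = Mul(Add(532900, Mul(Rational(1, 2), Pow(324, -1))), Pow(Add(-4612608, 3793766), -1)) = Mul(Add(532900, Mul(Rational(1, 2), Rational(1, 324))), Pow(-818842, -1)) = Mul(Add(532900, Rational(1, 648)), Rational(-1, 818842)) = Mul(Rational(345319201, 648), Rational(-1, 818842)) = Rational(-345319201, 530609616)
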